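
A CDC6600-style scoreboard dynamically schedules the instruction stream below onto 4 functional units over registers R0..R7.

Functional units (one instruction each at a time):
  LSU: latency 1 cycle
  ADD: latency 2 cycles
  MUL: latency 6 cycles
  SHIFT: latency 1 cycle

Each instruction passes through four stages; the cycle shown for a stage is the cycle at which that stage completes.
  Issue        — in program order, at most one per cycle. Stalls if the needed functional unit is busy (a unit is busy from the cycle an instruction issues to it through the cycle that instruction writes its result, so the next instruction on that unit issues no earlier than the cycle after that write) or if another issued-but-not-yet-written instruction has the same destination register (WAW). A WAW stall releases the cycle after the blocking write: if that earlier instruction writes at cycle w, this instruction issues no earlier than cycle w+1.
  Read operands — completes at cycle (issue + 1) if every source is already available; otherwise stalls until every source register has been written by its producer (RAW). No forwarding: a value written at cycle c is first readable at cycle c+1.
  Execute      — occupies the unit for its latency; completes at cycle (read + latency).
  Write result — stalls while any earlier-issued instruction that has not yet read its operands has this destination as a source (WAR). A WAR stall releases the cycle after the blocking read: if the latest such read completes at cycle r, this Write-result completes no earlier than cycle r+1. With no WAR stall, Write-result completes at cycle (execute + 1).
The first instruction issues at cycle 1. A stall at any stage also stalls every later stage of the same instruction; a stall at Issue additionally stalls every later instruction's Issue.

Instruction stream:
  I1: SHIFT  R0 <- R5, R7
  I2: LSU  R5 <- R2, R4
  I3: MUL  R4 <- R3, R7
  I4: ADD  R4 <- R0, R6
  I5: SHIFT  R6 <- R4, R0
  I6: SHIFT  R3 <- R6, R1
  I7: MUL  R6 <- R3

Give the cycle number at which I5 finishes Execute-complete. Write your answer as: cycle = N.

I1  is:1  ro:2  ex:3  wr:4
I2  is:2  ro:3  ex:4  wr:5
I3  is:3  ro:4  ex:10  wr:11
I4  is:12  ro:13  ex:15  wr:16  — WAW R4: wait I3 write@11
I5  is:13  ro:17  ex:18  wr:19  — RAW R4: wait I4 write@16
I6  is:20  ro:21  ex:22  wr:23  — struct: SHIFT busy until I5 writes@19
I7  is:21  ro:24  ex:30  wr:31  — RAW R3: wait I6 write@23

cycle = 18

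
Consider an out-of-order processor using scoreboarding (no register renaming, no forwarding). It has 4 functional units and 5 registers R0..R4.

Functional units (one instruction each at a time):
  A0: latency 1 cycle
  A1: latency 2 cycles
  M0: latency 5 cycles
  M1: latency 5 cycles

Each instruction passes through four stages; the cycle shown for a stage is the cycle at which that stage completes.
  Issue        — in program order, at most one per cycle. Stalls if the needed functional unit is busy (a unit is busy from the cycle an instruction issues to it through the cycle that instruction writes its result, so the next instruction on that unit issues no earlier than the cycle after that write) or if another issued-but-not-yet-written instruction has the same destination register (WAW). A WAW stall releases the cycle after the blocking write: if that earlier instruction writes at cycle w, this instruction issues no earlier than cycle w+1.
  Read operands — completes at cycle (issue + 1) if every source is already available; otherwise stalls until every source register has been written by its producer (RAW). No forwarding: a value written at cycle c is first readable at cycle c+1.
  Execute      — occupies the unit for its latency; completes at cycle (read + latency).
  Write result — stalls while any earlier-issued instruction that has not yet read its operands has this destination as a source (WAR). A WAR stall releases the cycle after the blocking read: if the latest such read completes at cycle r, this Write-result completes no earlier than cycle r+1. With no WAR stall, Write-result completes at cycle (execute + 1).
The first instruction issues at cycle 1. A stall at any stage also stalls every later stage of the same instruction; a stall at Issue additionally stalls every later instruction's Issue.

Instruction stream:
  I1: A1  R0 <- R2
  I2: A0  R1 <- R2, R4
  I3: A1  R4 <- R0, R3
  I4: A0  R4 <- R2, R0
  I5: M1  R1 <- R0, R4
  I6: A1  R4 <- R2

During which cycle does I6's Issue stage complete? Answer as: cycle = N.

cycle = 15

[1] issue I1 (A1)
[2] I1 read-ops · issue I2 (A0)
[3] I2 read-ops
[4] I1 finished on A1 · I2 finished on A0
[5] I1→R0 · I2→R1
[6] issue I3 (A1)
[7] I3 read-ops
[9] I3 finished on A1
[10] I3→R4
[11] issue I4 (A0)
[12] I4 read-ops · issue I5 (M1)
[13] I4 finished on A0
[14] I4→R4
[15] I5 read-ops · issue I6 (A1)
[16] I6 read-ops
[18] I6 finished on A1
[19] I6→R4
[20] I5 finished on M1
[21] I5→R1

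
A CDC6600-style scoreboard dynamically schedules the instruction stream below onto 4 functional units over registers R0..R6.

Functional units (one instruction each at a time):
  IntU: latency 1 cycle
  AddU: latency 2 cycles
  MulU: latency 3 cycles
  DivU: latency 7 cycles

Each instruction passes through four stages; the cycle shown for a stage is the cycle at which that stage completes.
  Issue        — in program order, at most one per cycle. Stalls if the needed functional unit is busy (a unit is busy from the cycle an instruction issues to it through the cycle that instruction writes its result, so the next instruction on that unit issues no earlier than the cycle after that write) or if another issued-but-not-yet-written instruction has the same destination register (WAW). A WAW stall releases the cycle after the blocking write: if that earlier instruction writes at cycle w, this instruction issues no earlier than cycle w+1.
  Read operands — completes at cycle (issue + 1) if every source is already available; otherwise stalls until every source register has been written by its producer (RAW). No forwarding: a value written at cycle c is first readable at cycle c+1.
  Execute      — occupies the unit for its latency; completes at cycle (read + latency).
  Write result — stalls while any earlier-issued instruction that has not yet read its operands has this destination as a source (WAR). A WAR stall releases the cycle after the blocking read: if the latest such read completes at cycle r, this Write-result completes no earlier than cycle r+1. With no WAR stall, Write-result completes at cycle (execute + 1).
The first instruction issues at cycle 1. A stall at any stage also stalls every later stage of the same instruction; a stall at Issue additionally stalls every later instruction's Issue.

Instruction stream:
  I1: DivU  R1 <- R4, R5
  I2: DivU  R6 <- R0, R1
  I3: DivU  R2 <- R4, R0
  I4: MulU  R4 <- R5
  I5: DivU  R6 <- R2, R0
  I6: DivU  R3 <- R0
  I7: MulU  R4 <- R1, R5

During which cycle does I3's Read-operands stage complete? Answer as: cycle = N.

c1: I1 issues→DivU
c2: I1 reads
c9: I1 exec-done
c10: I1 writes R1
c11: I2 issues→DivU
c12: I2 reads
c19: I2 exec-done
c20: I2 writes R6
c21: I3 issues→DivU
c22: I3 reads | I4 issues→MulU
c23: I4 reads
c26: I4 exec-done
c27: I4 writes R4
c29: I3 exec-done
c30: I3 writes R2
c31: I5 issues→DivU
c32: I5 reads
c39: I5 exec-done
c40: I5 writes R6
c41: I6 issues→DivU
c42: I6 reads | I7 issues→MulU
c43: I7 reads
c46: I7 exec-done
c47: I7 writes R4
c49: I6 exec-done
c50: I6 writes R3

cycle = 22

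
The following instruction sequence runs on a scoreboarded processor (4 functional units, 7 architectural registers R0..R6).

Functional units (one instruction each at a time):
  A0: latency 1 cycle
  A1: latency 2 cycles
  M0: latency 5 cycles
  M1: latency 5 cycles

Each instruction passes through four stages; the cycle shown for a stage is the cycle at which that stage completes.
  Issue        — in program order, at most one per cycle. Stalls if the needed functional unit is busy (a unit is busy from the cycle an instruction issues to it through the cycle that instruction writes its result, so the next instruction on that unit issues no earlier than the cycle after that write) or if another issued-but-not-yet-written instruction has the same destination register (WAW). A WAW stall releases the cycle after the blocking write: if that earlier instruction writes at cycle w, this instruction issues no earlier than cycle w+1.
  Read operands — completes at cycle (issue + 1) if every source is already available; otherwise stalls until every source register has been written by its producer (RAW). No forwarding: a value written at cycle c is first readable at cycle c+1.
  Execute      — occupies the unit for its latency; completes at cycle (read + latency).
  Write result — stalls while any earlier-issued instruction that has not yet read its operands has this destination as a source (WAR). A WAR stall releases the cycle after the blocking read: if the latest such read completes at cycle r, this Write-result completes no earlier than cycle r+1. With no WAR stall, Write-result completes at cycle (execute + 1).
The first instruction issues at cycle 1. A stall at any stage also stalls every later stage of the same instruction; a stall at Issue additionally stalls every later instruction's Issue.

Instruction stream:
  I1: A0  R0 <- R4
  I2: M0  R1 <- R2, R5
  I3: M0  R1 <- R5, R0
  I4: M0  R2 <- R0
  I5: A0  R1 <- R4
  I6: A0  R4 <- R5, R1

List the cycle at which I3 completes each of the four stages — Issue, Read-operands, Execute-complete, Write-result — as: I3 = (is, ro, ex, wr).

I3 = (10, 11, 16, 17)

  I1 | 1 | 2 | 3 | 4
  I2 | 2 | 3 | 8 | 9
  I3 | 10 | 11 | 16 | 17   struct: M0 busy until I2 writes@9
  I4 | 18 | 19 | 24 | 25   struct: M0 busy until I3 writes@17
  I5 | 19 | 20 | 21 | 22
  I6 | 23 | 24 | 25 | 26   struct: A0 busy until I5 writes@22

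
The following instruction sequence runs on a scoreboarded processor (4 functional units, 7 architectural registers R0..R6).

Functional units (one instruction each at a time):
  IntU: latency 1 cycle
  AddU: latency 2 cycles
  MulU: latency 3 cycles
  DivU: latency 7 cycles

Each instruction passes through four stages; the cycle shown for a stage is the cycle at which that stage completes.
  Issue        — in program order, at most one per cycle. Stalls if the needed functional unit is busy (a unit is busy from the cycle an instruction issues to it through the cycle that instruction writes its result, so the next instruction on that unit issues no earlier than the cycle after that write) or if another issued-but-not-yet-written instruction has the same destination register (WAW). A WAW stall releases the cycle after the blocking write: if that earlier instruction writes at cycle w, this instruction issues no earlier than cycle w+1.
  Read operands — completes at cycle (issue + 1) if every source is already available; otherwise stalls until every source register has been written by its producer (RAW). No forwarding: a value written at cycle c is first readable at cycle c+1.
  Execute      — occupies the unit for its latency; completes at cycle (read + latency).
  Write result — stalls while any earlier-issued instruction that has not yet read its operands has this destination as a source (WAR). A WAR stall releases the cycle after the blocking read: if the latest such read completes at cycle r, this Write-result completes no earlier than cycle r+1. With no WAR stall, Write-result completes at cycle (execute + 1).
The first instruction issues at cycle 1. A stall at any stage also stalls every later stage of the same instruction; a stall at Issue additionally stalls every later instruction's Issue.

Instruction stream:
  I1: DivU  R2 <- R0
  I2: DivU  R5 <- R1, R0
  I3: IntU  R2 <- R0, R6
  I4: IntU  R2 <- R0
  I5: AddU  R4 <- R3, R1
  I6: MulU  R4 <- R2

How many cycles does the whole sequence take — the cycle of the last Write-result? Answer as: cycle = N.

c1: I1 dispatched to DivU
c2: I1 operands ready
c9: I1 complete
c10: R2←I1
c11: I2 dispatched to DivU
c12: I2 operands ready; I3 dispatched to IntU
c13: I3 operands ready
c14: I3 complete
c15: R2←I3
c16: I4 dispatched to IntU
c17: I4 operands ready; I5 dispatched to AddU
c18: I4 complete; I5 operands ready
c19: I2 complete; R2←I4
c20: R5←I2; I5 complete
c21: R4←I5
c22: I6 dispatched to MulU
c23: I6 operands ready
c26: I6 complete
c27: R4←I6

cycle = 27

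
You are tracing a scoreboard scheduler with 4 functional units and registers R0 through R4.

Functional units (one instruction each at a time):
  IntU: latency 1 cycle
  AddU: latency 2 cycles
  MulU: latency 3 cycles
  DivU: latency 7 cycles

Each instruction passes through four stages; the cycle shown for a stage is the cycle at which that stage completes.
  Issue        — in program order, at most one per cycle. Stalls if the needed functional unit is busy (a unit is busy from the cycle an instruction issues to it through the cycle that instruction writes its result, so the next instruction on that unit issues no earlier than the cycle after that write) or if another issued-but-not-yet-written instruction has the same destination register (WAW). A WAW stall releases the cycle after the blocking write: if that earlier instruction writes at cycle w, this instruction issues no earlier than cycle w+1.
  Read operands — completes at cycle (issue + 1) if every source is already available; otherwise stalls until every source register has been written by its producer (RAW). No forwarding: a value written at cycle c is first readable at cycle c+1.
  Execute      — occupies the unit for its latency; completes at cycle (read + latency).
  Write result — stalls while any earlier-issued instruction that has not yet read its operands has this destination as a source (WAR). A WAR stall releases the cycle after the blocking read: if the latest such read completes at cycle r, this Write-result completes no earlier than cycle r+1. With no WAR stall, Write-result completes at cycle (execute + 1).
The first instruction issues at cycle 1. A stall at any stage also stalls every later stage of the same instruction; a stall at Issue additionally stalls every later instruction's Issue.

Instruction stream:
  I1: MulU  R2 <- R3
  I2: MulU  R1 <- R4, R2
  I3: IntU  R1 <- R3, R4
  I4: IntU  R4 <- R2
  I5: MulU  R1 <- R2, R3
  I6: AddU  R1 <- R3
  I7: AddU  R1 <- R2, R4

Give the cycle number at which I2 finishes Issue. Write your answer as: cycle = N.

I1  is:1  ro:2  ex:5  wr:6
I2  is:7  ro:8  ex:11  wr:12  — struct: MulU busy until I1 writes@6
I3  is:13  ro:14  ex:15  wr:16  — WAW R1: wait I2 write@12
I4  is:17  ro:18  ex:19  wr:20  — struct: IntU busy until I3 writes@16
I5  is:18  ro:19  ex:22  wr:23
I6  is:24  ro:25  ex:27  wr:28  — WAW R1: wait I5 write@23
I7  is:29  ro:30  ex:32  wr:33  — struct: AddU busy until I6 writes@28

cycle = 7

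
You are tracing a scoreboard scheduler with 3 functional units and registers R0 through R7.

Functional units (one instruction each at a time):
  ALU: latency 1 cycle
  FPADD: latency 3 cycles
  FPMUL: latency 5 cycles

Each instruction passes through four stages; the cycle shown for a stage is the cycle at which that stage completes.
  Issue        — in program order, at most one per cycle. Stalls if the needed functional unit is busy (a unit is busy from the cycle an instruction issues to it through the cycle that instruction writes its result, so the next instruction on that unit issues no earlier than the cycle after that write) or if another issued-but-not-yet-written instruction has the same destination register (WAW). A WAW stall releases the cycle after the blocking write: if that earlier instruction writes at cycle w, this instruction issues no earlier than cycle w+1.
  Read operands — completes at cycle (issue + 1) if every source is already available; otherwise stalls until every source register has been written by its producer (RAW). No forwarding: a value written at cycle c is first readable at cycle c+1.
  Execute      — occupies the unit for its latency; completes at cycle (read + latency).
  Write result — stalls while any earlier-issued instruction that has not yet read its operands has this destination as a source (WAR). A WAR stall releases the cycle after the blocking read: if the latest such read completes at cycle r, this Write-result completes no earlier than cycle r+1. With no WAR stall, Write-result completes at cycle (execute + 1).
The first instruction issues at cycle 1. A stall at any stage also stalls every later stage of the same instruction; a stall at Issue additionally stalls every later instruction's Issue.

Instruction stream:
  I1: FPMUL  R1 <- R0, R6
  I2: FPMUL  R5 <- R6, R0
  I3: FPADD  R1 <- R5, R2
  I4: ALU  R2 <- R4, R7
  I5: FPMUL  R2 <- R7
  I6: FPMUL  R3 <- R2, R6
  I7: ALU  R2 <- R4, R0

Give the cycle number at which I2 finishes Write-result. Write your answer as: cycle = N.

cycle = 16

cycle 1: I1 issues→FPMUL
cycle 2: I1 reads
cycle 7: I1 exec-done
cycle 8: I1 writes R1
cycle 9: I2 issues→FPMUL
cycle 10: I2 reads; I3 issues→FPADD
cycle 11: I4 issues→ALU
cycle 12: I4 reads
cycle 13: I4 exec-done
cycle 15: I2 exec-done
cycle 16: I2 writes R5
cycle 17: I3 reads
cycle 18: I4 writes R2
cycle 19: I5 issues→FPMUL
cycle 20: I3 exec-done; I5 reads
cycle 21: I3 writes R1
cycle 25: I5 exec-done
cycle 26: I5 writes R2
cycle 27: I6 issues→FPMUL
cycle 28: I6 reads; I7 issues→ALU
cycle 29: I7 reads
cycle 30: I7 exec-done
cycle 31: I7 writes R2
cycle 33: I6 exec-done
cycle 34: I6 writes R3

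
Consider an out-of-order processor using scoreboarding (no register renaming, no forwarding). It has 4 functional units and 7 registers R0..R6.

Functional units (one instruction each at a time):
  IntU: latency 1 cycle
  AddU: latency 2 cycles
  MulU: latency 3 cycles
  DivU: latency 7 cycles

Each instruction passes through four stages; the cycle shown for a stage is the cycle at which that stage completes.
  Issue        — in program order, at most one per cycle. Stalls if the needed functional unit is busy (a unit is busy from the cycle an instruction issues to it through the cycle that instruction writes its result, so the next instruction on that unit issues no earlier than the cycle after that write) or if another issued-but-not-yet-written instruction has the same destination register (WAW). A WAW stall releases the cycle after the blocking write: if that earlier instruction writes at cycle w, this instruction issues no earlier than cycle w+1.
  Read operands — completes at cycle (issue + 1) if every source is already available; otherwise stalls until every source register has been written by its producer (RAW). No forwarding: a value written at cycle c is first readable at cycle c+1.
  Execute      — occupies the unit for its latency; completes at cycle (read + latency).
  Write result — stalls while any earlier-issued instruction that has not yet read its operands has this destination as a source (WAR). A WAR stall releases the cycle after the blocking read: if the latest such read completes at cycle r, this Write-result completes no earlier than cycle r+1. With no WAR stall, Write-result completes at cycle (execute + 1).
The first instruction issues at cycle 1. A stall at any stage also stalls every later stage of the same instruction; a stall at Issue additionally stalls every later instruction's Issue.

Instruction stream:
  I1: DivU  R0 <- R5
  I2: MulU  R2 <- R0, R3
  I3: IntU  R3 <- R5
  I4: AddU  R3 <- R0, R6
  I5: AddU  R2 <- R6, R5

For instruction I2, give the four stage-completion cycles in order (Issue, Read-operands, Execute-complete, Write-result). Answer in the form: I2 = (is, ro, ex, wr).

[1] I1→DivU
[2] I1 RO, I2→MulU
[3] I3→IntU
[4] I3 RO
[5] I3 EX
[9] I1 EX
[10] I1 WR R0
[11] I2 RO
[12] I3 WR R3
[13] I4→AddU
[14] I2 EX, I4 RO
[15] I2 WR R2
[16] I4 EX
[17] I4 WR R3
[18] I5→AddU
[19] I5 RO
[21] I5 EX
[22] I5 WR R2

I2 = (2, 11, 14, 15)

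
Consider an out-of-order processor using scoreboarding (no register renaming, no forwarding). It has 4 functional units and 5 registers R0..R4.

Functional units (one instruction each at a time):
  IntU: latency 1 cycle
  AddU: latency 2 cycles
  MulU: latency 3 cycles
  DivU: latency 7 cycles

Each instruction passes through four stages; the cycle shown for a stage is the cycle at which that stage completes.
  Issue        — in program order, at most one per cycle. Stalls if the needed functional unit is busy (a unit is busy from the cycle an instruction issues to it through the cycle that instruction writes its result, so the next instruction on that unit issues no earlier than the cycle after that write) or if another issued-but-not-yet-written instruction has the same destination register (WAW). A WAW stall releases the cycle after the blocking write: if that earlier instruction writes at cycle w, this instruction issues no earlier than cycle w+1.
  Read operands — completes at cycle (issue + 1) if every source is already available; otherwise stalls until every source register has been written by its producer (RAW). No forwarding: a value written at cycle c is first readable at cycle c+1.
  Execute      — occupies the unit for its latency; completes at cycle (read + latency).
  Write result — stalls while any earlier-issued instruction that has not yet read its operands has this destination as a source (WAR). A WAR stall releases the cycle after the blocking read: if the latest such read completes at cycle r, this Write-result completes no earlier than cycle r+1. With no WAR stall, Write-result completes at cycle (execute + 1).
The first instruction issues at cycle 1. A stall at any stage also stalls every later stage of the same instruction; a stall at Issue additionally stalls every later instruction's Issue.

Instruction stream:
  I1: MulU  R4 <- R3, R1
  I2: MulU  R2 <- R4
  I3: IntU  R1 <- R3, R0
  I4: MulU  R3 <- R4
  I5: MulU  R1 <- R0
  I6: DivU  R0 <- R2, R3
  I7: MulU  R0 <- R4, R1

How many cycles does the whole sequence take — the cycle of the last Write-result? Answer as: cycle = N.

cycle = 35

I1  is:1  ro:2  ex:5  wr:6
I2  is:7  ro:8  ex:11  wr:12  — struct: MulU busy until I1 writes@6
I3  is:8  ro:9  ex:10  wr:11
I4  is:13  ro:14  ex:17  wr:18  — struct: MulU busy until I2 writes@12
I5  is:19  ro:20  ex:23  wr:24  — struct: MulU busy until I4 writes@18
I6  is:20  ro:21  ex:28  wr:29
I7  is:30  ro:31  ex:34  wr:35  — WAW R0: wait I6 write@29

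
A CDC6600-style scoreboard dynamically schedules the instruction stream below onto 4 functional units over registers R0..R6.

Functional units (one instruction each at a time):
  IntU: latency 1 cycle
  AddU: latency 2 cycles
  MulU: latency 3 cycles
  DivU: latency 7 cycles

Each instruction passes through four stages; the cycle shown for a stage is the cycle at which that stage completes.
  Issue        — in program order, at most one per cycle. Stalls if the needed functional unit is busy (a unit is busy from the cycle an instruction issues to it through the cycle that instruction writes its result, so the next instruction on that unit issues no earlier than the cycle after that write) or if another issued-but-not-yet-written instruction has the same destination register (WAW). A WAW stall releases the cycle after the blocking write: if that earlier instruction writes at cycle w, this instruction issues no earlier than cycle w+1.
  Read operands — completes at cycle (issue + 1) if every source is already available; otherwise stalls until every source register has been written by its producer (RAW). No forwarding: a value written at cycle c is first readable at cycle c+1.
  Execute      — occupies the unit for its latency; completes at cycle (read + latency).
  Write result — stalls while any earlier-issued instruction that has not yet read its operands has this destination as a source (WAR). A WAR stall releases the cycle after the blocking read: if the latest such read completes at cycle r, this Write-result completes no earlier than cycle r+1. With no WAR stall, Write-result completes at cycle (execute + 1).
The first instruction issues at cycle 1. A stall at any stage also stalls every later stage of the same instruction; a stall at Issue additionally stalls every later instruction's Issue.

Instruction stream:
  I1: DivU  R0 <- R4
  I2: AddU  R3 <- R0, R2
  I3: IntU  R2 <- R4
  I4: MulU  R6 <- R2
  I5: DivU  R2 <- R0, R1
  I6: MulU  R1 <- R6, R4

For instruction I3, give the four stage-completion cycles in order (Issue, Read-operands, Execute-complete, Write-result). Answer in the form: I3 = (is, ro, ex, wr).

[I1] 1/2/9/10
[I2] 2/11/13/14  (RAW R0: wait I1 write@10)
[I3] 3/4/5/12  (WAR R2: wait I2 read@11)
[I4] 4/13/16/17  (RAW R2: wait I3 write@12)
[I5] 13/14/21/22  (WAW R2: wait I3 write@12)
[I6] 18/19/22/23  (struct: MulU busy until I4 writes@17)

I3 = (3, 4, 5, 12)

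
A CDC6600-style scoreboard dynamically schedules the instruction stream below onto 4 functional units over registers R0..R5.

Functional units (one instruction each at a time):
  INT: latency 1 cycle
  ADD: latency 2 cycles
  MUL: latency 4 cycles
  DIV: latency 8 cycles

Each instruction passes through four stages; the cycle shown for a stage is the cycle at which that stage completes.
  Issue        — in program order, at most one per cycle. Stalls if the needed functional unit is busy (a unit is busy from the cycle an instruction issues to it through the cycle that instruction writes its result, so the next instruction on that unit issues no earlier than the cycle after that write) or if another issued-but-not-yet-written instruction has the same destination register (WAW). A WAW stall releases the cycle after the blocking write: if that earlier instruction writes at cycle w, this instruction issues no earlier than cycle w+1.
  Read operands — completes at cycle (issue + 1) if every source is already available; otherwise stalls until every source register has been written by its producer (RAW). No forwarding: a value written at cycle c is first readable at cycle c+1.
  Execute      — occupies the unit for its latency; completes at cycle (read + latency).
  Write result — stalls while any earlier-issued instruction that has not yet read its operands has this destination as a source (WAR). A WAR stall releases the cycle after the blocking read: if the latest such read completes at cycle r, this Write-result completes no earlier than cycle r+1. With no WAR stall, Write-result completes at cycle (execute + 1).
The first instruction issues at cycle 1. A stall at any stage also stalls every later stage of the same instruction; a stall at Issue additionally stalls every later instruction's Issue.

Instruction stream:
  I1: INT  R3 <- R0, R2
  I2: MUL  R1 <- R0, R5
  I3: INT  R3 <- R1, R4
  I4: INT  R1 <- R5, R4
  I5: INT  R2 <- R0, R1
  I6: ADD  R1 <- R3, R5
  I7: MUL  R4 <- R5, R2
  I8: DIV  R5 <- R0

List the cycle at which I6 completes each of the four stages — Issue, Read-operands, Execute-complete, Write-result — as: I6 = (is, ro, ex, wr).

I6 = (17, 18, 20, 21)

cycle 1: I1 dispatched to INT
cycle 2: I1 operands ready | I2 dispatched to MUL
cycle 3: I1 complete | I2 operands ready
cycle 4: R3←I1
cycle 5: I3 dispatched to INT
cycle 7: I2 complete
cycle 8: R1←I2
cycle 9: I3 operands ready
cycle 10: I3 complete
cycle 11: R3←I3
cycle 12: I4 dispatched to INT
cycle 13: I4 operands ready
cycle 14: I4 complete
cycle 15: R1←I4
cycle 16: I5 dispatched to INT
cycle 17: I5 operands ready | I6 dispatched to ADD
cycle 18: I5 complete | I6 operands ready | I7 dispatched to MUL
cycle 19: R2←I5 | I8 dispatched to DIV
cycle 20: I6 complete | I7 operands ready | I8 operands ready
cycle 21: R1←I6
cycle 24: I7 complete
cycle 25: R4←I7
cycle 28: I8 complete
cycle 29: R5←I8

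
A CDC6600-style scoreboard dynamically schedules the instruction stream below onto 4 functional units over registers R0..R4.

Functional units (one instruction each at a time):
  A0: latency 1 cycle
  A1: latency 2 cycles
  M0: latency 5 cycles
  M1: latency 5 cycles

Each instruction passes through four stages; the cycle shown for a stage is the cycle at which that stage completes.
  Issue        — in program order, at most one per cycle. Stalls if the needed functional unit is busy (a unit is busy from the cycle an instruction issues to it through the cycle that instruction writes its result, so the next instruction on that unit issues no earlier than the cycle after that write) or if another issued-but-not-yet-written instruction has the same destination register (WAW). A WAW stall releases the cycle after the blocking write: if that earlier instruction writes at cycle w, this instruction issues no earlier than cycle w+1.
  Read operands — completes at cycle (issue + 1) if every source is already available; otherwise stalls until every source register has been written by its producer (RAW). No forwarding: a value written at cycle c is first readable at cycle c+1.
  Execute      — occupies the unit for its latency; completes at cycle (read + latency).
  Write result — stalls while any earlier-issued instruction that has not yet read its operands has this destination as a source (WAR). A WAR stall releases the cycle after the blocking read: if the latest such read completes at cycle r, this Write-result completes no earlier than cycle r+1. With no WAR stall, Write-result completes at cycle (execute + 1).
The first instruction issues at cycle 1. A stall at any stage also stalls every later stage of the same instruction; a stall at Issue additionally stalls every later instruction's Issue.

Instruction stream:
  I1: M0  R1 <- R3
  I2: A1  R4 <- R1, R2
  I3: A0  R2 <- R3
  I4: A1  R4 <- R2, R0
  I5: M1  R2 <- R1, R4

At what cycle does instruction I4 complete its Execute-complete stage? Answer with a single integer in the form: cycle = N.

c1: I1→M0
c2: I1 RO | I2→A1
c3: I3→A0
c4: I3 RO
c5: I3 EX
c7: I1 EX
c8: I1 WR R1
c9: I2 RO
c10: I3 WR R2
c11: I2 EX
c12: I2 WR R4
c13: I4→A1
c14: I4 RO | I5→M1
c16: I4 EX
c17: I4 WR R4
c18: I5 RO
c23: I5 EX
c24: I5 WR R2

cycle = 16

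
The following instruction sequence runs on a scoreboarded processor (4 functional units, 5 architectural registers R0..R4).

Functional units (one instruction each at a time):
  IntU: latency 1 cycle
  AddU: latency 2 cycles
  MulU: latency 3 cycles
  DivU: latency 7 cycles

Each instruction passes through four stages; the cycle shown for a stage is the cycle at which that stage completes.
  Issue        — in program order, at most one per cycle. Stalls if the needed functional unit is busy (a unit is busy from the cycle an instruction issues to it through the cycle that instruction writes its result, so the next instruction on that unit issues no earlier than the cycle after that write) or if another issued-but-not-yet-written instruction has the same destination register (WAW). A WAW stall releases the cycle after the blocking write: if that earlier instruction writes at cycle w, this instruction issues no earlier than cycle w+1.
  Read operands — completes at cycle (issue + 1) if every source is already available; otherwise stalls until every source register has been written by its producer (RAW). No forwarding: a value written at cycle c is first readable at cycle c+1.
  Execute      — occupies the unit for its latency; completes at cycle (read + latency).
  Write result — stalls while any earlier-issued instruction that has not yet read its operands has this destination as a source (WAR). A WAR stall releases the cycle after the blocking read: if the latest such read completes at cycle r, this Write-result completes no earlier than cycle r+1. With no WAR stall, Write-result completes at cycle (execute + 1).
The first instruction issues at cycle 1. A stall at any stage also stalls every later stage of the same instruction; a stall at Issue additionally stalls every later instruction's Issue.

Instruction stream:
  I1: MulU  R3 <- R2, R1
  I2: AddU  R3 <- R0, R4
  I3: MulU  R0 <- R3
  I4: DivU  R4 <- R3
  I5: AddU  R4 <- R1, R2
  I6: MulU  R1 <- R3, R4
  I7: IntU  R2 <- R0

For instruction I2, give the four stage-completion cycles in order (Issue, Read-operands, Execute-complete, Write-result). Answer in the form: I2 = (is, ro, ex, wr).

I2 = (7, 8, 10, 11)

[I1] 1/2/5/6
[I2] 7/8/10/11  (WAW R3: wait I1 write@6)
[I3] 8/12/15/16  (RAW R3: wait I2 write@11)
[I4] 9/12/19/20  (RAW R3: wait I2 write@11)
[I5] 21/22/24/25  (WAW R4: wait I4 write@20)
[I6] 22/26/29/30  (RAW R4: wait I5 write@25)
[I7] 23/24/25/26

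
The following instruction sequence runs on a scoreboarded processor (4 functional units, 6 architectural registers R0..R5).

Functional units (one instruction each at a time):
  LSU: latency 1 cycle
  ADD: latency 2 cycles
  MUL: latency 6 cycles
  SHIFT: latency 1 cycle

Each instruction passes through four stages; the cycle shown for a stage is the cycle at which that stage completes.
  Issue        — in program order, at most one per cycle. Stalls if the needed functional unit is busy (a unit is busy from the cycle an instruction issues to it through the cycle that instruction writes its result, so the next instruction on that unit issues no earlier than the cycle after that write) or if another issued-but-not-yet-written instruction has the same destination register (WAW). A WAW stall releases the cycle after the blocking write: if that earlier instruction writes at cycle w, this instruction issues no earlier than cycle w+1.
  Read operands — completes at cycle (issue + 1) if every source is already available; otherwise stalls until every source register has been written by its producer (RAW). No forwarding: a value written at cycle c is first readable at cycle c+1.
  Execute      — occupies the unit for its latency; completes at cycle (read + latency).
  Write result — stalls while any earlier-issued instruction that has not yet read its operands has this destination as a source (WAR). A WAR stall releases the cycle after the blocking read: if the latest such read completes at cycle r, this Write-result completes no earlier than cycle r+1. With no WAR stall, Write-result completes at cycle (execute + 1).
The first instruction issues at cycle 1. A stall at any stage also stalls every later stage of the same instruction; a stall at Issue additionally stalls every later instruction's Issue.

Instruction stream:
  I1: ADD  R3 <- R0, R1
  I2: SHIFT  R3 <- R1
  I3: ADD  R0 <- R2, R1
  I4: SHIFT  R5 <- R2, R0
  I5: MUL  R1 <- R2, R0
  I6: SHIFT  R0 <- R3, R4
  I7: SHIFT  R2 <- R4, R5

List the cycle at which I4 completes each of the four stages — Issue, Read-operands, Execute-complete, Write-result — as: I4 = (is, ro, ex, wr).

c1: I1 issues→ADD
c2: I1 reads
c4: I1 exec-done
c5: I1 writes R3
c6: I2 issues→SHIFT
c7: I2 reads · I3 issues→ADD
c8: I2 exec-done · I3 reads
c9: I2 writes R3
c10: I3 exec-done · I4 issues→SHIFT
c11: I3 writes R0 · I5 issues→MUL
c12: I4 reads · I5 reads
c13: I4 exec-done
c14: I4 writes R5
c15: I6 issues→SHIFT
c16: I6 reads
c17: I6 exec-done
c18: I5 exec-done · I6 writes R0
c19: I5 writes R1 · I7 issues→SHIFT
c20: I7 reads
c21: I7 exec-done
c22: I7 writes R2

I4 = (10, 12, 13, 14)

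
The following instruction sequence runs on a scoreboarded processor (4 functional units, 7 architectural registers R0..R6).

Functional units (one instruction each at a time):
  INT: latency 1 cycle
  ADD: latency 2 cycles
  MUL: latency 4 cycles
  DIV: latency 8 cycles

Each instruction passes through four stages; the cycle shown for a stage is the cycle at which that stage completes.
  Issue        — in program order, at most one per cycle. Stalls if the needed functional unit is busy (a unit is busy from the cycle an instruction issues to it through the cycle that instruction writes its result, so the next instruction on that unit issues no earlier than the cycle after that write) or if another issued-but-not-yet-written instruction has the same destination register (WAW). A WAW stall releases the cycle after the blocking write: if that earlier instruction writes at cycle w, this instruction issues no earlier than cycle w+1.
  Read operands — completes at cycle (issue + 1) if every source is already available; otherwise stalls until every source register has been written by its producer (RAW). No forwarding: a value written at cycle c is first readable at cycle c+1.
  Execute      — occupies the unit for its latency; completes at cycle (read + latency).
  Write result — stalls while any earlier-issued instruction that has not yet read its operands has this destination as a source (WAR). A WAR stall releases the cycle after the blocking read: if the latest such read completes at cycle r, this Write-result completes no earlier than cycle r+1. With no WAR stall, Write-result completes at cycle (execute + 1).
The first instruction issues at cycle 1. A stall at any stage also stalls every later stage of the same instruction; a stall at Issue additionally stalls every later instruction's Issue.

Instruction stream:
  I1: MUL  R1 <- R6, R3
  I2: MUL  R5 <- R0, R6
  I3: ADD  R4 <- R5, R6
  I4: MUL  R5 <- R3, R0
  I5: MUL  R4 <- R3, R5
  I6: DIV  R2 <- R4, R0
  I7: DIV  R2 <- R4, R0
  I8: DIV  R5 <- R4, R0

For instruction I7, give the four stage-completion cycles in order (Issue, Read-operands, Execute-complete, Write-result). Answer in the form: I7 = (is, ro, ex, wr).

[1] I1→MUL
[2] I1 RO
[6] I1 EX
[7] I1 WR R1
[8] I2→MUL
[9] I2 RO | I3→ADD
[13] I2 EX
[14] I2 WR R5
[15] I3 RO | I4→MUL
[16] I4 RO
[17] I3 EX
[18] I3 WR R4
[20] I4 EX
[21] I4 WR R5
[22] I5→MUL
[23] I5 RO | I6→DIV
[27] I5 EX
[28] I5 WR R4
[29] I6 RO
[37] I6 EX
[38] I6 WR R2
[39] I7→DIV
[40] I7 RO
[48] I7 EX
[49] I7 WR R2
[50] I8→DIV
[51] I8 RO
[59] I8 EX
[60] I8 WR R5

I7 = (39, 40, 48, 49)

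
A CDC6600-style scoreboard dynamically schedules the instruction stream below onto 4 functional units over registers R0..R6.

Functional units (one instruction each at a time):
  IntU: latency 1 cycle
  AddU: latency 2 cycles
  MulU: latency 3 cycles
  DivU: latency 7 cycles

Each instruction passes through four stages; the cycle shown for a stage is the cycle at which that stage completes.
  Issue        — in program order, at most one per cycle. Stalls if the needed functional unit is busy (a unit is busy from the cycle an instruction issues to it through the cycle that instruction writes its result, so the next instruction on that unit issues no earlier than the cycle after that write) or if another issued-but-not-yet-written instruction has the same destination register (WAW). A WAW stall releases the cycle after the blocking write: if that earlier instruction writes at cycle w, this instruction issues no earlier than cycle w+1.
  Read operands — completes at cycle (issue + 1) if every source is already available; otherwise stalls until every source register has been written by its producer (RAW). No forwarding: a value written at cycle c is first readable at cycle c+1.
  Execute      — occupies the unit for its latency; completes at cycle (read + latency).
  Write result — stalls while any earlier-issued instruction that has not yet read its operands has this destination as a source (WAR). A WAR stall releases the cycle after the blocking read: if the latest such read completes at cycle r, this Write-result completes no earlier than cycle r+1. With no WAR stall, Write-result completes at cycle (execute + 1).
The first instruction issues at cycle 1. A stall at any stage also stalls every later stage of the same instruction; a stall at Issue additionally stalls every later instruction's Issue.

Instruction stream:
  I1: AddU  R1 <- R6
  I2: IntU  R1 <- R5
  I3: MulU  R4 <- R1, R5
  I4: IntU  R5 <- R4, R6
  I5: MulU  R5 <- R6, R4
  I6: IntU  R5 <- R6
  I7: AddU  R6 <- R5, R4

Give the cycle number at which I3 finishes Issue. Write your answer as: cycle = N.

cycle = 7

t=1  I1 issues→AddU
t=2  I1 reads
t=4  I1 exec-done
t=5  I1 writes R1
t=6  I2 issues→IntU
t=7  I2 reads; I3 issues→MulU
t=8  I2 exec-done
t=9  I2 writes R1
t=10  I3 reads; I4 issues→IntU
t=13  I3 exec-done
t=14  I3 writes R4
t=15  I4 reads
t=16  I4 exec-done
t=17  I4 writes R5
t=18  I5 issues→MulU
t=19  I5 reads
t=22  I5 exec-done
t=23  I5 writes R5
t=24  I6 issues→IntU
t=25  I6 reads; I7 issues→AddU
t=26  I6 exec-done
t=27  I6 writes R5
t=28  I7 reads
t=30  I7 exec-done
t=31  I7 writes R6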